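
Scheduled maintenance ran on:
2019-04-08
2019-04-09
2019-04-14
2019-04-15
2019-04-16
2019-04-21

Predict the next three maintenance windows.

2019-04-22, 2019-04-23, 2019-04-28

Every event lands on a Monday or Tuesday or Sunday (gaps cycle 1, 5, 1, 1, 5).
So the schedule is: every Monday, Tuesday and Sunday.
The following Monday is 2019-04-22.
Next Tuesday: 2019-04-23.
Next Sunday: 2019-04-28.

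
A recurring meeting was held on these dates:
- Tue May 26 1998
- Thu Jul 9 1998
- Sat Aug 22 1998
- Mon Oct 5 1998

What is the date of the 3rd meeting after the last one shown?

Sun Feb 14 1999

Every event comes 44 days after the last (44, 44, 44).
Mon Oct 5 1998 + 44 days = Wed Nov 18 1998.
Wed Nov 18 1998 + 44 days = Fri Jan 1 1999.
Fri Jan 1 1999 + 44 days = Sun Feb 14 1999.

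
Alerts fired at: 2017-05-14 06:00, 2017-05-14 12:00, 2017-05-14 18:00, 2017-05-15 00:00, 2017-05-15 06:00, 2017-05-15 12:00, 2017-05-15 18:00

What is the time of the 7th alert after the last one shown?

2017-05-17 12:00

Spacing: 6, 6, 6, 6, 6, 6 h — constant 6 h.
2017-05-15 18:00 + 6 h = 2017-05-16 00:00.
2017-05-16 00:00 + 6 h = 2017-05-16 06:00.
2017-05-16 06:00 + 6 h = 2017-05-16 12:00.
2017-05-16 12:00 + 6 h = 2017-05-16 18:00.
2017-05-16 18:00 + 6 h = 2017-05-17 00:00.
2017-05-17 00:00 + 6 h = 2017-05-17 06:00.
2017-05-17 06:00 + 6 h = 2017-05-17 12:00.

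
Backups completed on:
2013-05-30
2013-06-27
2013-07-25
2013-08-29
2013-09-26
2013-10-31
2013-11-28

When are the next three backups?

These are Thursdays with 28, 28, 35, 28, 35, 28-day gaps.
Each is the final Thursday of its month — 2013-05-30 is past the 28th, so '4th Thursday' doesn't fit.
December 2013 ends with Thursday 2013-12-26.
January 2014 ends with Thursday 2014-01-30.
February 2014 ends with Thursday 2014-02-27.

2013-12-26, 2014-01-30, 2014-02-27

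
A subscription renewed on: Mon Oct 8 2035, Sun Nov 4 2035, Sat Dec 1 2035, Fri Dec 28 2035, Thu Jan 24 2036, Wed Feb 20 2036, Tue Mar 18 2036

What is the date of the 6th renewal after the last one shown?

Gaps between consecutive events: 27, 27, 27, 27, 27, 27 days — a constant 27-day interval.
Tue Mar 18 2036 + 27 days = Mon Apr 14 2036.
Mon Apr 14 2036 + 27 days = Sun May 11 2036.
Sun May 11 2036 + 27 days = Sat Jun 7 2036.
Sat Jun 7 2036 + 27 days = Fri Jul 4 2036.
Fri Jul 4 2036 + 27 days = Thu Jul 31 2036.
Thu Jul 31 2036 + 27 days = Wed Aug 27 2036.

Wed Aug 27 2036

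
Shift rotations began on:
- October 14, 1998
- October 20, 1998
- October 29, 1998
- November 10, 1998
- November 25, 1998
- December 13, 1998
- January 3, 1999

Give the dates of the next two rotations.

January 27, 1999; February 23, 1999

Intervals are 6, 9, 12, 15, 18, 21 days — an arithmetic progression with common difference 3.
Next gap: 24 days. January 3, 1999 + 24 days = January 27, 1999.
Next gap: 27 days. January 27, 1999 + 27 days = February 23, 1999.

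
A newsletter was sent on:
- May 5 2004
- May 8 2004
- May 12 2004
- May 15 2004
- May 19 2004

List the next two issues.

Gaps: 3, 4, 3, 4 days — not constant, but cyclic with period 2.
The events fall on every Wednesday and Saturday.
Next Saturday: May 22 2004.
The following Wednesday is May 26 2004.

May 22 2004, May 26 2004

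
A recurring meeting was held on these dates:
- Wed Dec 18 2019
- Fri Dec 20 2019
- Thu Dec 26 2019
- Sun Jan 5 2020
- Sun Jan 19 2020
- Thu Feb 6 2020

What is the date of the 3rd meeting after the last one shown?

The spacing grows by 4 each time: 2, 6, 10, 14, 18 days.
Next gap: 22 days. Thu Feb 6 2020 + 22 days = Fri Feb 28 2020.
Next gap: 26 days. Fri Feb 28 2020 + 26 days = Wed Mar 25 2020.
Next gap: 30 days. Wed Mar 25 2020 + 30 days = Fri Apr 24 2020.

Fri Apr 24 2020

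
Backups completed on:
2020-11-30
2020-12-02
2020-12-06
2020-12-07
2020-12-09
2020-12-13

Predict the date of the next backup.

Every event lands on a Monday or Wednesday or Sunday (gaps cycle 2, 4, 1, 2, 4).
So the schedule is: every Monday, Wednesday and Sunday.
The following Monday is 2020-12-14.

2020-12-14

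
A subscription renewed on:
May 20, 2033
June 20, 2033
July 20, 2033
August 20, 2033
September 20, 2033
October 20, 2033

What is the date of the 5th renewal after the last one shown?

March 20, 2034

Each date is the 20th; the gaps (31, 30, 31, 31, 30) track the month lengths.
The rule is the 20th of each month.
Next: November 2033 → November 20, 2033.
December 2033: December 20, 2033.
Next: January 2034 → January 20, 2034.
February 2034: February 20, 2034.
Next: March 2034 → March 20, 2034.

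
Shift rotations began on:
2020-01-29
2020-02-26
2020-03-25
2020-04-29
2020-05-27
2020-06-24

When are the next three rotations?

Every date is a Wednesday; gaps 28, 28, 35, 28, 28 days.
Each is the last Wednesday of its month (at least one falls on the 29th or later, ruling out '4th Wednesday').
July 2020 ends with Wednesday 2020-07-29.
Last Wednesday of August 2020: 2020-08-26.
Last Wednesday of September 2020: 2020-09-30.

2020-07-29, 2020-08-26, 2020-09-30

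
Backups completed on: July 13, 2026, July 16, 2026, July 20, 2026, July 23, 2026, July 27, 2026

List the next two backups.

July 30, 2026; August 3, 2026

The gap pattern 3, 4, 3, 4 repeats every 2 events.
These are the Mondays and Thursdays of each week.
The following Thursday is July 30, 2026.
Next Monday: August 3, 2026.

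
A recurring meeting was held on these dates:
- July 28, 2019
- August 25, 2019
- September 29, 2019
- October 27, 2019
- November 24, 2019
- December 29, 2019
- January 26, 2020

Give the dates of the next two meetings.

February 23, 2020; March 29, 2020

All Sundays; the gaps (28, 35, 28, 28, 35, 28) vary with month length.
This is the last Sunday of each month.
February 2020 ends with Sunday February 23, 2020.
Last Sunday of March 2020: March 29, 2020.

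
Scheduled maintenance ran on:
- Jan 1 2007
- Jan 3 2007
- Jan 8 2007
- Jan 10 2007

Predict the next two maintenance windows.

Jan 15 2007, Jan 17 2007

Every event lands on a Monday or Wednesday (gaps cycle 2, 5, 2).
So the schedule is: every Monday and Wednesday.
Next Monday: Jan 15 2007.
Next Wednesday: Jan 17 2007.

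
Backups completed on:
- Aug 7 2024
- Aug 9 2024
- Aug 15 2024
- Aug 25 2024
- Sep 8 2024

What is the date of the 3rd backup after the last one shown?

Nov 13 2024

The spacing grows by 4 each time: 2, 6, 10, 14 days.
Next gap: 18 days. Sep 8 2024 + 18 days = Sep 26 2024.
Next gap: 22 days. Sep 26 2024 + 22 days = Oct 18 2024.
Next gap: 26 days. Oct 18 2024 + 26 days = Nov 13 2024.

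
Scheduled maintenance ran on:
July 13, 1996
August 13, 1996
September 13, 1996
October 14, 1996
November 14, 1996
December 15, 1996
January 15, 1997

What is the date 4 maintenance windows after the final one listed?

Every event comes 31 days after the last (31, 31, 31, 31, 31, 31).
January 15, 1997 + 31 days = February 15, 1997.
February 15, 1997 + 31 days = March 18, 1997.
March 18, 1997 + 31 days = April 18, 1997.
April 18, 1997 + 31 days = May 19, 1997.

May 19, 1997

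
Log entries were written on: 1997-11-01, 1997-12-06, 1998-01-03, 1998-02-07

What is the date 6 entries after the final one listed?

These are Saturdays at 28- or 35-day spacing (35, 28, 35).
The pattern: 1st Saturday of the month.
1st Saturday of March 1998: 1998-03-07.
April 1998 — 1st Saturday is 1998-04-04.
May 1998 — 1st Saturday is 1998-05-02.
1st Saturday of June 1998: 1998-06-06.
1st Saturday of July 1998: 1998-07-04.
1st Saturday of August 1998: 1998-08-01.

1998-08-01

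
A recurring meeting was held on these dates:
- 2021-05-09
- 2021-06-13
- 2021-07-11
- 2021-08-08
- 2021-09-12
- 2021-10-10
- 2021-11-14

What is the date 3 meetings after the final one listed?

These are Sundays at 28- or 35-day spacing (35, 28, 28, 35, 28, 35).
The pattern: 2nd Sunday of the month.
December 2021 — 2nd Sunday is 2021-12-12.
January 2022 — 2nd Sunday is 2022-01-09.
2nd Sunday of February 2022: 2022-02-13.

2022-02-13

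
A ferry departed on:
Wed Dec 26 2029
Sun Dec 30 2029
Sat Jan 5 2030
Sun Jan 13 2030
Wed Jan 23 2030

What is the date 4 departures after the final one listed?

Sun Mar 24 2030

The spacing grows by 2 each time: 4, 6, 8, 10 days.
Next gap: 12 days. Wed Jan 23 2030 + 12 days = Mon Feb 4 2030.
Next gap: 14 days. Mon Feb 4 2030 + 14 days = Mon Feb 18 2030.
Next gap: 16 days. Mon Feb 18 2030 + 16 days = Wed Mar 6 2030.
Next gap: 18 days. Wed Mar 6 2030 + 18 days = Sun Mar 24 2030.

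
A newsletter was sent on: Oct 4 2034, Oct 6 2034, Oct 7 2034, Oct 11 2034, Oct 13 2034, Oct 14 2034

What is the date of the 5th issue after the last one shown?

Oct 27 2034

Every event lands on a Wednesday or Friday or Saturday (gaps cycle 2, 1, 4, 2, 1).
So the schedule is: every Wednesday, Friday and Saturday.
Next Wednesday: Oct 18 2034.
The following Friday is Oct 20 2034.
The following Saturday is Oct 21 2034.
Next Wednesday: Oct 25 2034.
The following Friday is Oct 27 2034.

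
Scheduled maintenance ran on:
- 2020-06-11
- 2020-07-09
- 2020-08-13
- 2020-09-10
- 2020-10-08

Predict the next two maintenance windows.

These are Thursdays at 28- or 35-day spacing (28, 35, 28, 28).
The pattern: 2nd Thursday of the month.
November 2020 — 2nd Thursday is 2020-11-12.
2nd Thursday of December 2020: 2020-12-10.

2020-11-12, 2020-12-10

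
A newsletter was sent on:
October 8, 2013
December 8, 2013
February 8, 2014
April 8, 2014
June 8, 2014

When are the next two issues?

Each date is the 8th; the gaps (61, 62, 59, 61) track the month lengths.
The rule is the 8th of every 2 months.
August 2014: August 8, 2014.
Next: October 2014 → October 8, 2014.

August 8, 2014; October 8, 2014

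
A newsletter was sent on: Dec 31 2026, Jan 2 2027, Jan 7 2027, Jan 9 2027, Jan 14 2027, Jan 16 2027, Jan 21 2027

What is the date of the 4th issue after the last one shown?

Feb 4 2027

Gaps: 2, 5, 2, 5, 2, 5 days — not constant, but cyclic with period 2.
The events fall on every Thursday and Saturday.
The following Saturday is Jan 23 2027.
Next Thursday: Jan 28 2027.
The following Saturday is Jan 30 2027.
Next Thursday: Feb 4 2027.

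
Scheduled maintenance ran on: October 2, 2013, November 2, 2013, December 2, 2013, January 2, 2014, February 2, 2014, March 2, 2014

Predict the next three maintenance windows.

April 2, 2014; May 2, 2014; June 2, 2014

Each date is the 2nd; the gaps (31, 30, 31, 31, 28) track the month lengths.
The rule is the 2nd of each month.
April 2014: April 2, 2014.
Next: May 2014 → May 2, 2014.
June 2014: June 2, 2014.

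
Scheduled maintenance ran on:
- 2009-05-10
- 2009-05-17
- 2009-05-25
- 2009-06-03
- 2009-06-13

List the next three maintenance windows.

2009-06-24, 2009-07-06, 2009-07-19

Intervals are 7, 8, 9, 10 days — an arithmetic progression with common difference 1.
Next gap: 11 days. 2009-06-13 + 11 days = 2009-06-24.
Next gap: 12 days. 2009-06-24 + 12 days = 2009-07-06.
Next gap: 13 days. 2009-07-06 + 13 days = 2009-07-19.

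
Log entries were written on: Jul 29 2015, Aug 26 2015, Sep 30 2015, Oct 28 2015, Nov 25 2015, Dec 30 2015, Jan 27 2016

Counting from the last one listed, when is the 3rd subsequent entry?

Apr 27 2016

These are Wednesdays with 28, 35, 28, 28, 35, 28-day gaps.
Each is the final Wednesday of its month — Jul 29 2015 is past the 28th, so '4th Wednesday' doesn't fit.
Last Wednesday of February 2016: Feb 24 2016.
March 2016 ends with Wednesday Mar 30 2016.
April 2016 ends with Wednesday Apr 27 2016.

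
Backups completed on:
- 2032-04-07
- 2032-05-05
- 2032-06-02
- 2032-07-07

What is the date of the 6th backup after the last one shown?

All dates are Wednesdays, 28, 28, 35 days apart.
Specifically, the 1st Wednesday of each month.
1st Wednesday of August 2032: 2032-08-04.
1st Wednesday of September 2032: 2032-09-01.
1st Wednesday of October 2032: 2032-10-06.
1st Wednesday of November 2032: 2032-11-03.
December 2032 — 1st Wednesday is 2032-12-01.
1st Wednesday of January 2033: 2033-01-05.

2033-01-05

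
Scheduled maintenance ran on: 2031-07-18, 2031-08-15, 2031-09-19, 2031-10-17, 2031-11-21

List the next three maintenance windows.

2031-12-19, 2032-01-16, 2032-02-20

All dates are Fridays, 28, 35, 28, 35 days apart.
Specifically, the 3rd Friday of each month.
December 2031 — 3rd Friday is 2031-12-19.
3rd Friday of January 2032: 2032-01-16.
3rd Friday of February 2032: 2032-02-20.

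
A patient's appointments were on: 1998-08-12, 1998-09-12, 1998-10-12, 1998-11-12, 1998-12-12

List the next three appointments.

Each date is the 12th; the gaps (31, 30, 31, 30) track the month lengths.
The rule is the 12th of each month.
Next: January 1999 → 1999-01-12.
Next: February 1999 → 1999-02-12.
Next: March 1999 → 1999-03-12.

1999-01-12, 1999-02-12, 1999-03-12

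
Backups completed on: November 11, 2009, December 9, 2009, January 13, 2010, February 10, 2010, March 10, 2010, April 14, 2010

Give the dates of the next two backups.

These are Wednesdays at 28- or 35-day spacing (28, 35, 28, 28, 35).
The pattern: 2nd Wednesday of the month.
2nd Wednesday of May 2010: May 12, 2010.
2nd Wednesday of June 2010: June 9, 2010.

May 12, 2010; June 9, 2010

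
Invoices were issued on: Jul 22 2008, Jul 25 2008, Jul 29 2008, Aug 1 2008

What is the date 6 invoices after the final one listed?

Aug 22 2008

The gap pattern 3, 4, 3 repeats every 2 events.
These are the Tuesdays and Fridays of each week.
The following Tuesday is Aug 5 2008.
The following Friday is Aug 8 2008.
The following Tuesday is Aug 12 2008.
The following Friday is Aug 15 2008.
The following Tuesday is Aug 19 2008.
The following Friday is Aug 22 2008.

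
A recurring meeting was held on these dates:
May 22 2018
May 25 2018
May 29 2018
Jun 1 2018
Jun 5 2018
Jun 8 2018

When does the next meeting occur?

Jun 12 2018

The gap pattern 3, 4, 3, 4, 3 repeats every 2 events.
These are the Tuesdays and Fridays of each week.
Next Tuesday: Jun 12 2018.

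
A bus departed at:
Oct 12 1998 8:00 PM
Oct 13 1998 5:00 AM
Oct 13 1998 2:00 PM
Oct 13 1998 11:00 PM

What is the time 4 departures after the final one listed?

Oct 15 1998 11:00 AM

Spacing: 9, 9, 9 h — constant 9 h.
Oct 13 1998 11:00 PM + 9 h = Oct 14 1998 8:00 AM.
Oct 14 1998 8:00 AM + 9 h = Oct 14 1998 5:00 PM.
Oct 14 1998 5:00 PM + 9 h = Oct 15 1998 2:00 AM.
Oct 15 1998 2:00 AM + 9 h = Oct 15 1998 11:00 AM.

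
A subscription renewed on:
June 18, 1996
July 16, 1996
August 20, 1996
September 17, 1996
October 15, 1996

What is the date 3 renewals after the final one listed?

January 21, 1997

All dates are Tuesdays, 28, 35, 28, 28 days apart.
Specifically, the 3rd Tuesday of each month.
3rd Tuesday of November 1996: November 19, 1996.
December 1996 — 3rd Tuesday is December 17, 1996.
January 1997 — 3rd Tuesday is January 21, 1997.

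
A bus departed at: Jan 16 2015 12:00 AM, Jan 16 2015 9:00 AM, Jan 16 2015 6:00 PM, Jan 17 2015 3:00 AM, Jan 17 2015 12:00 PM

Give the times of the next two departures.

Jan 17 2015 9:00 PM, Jan 18 2015 6:00 AM

Gaps: 9, 9, 9, 9 hours — each event is 9 hours after the previous one.
Jan 17 2015 12:00 PM + 9 h = Jan 17 2015 9:00 PM.
Jan 17 2015 9:00 PM + 9 h = Jan 18 2015 6:00 AM.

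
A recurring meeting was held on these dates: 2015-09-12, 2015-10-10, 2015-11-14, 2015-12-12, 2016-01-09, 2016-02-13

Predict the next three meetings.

All dates are Saturdays, 28, 35, 28, 28, 35 days apart.
Specifically, the 2nd Saturday of each month.
March 2016 — 2nd Saturday is 2016-03-12.
2nd Saturday of April 2016: 2016-04-09.
May 2016 — 2nd Saturday is 2016-05-14.

2016-03-12, 2016-04-09, 2016-05-14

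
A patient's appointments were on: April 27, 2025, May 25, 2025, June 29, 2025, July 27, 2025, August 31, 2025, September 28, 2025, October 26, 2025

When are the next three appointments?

These are Sundays with 28, 35, 28, 35, 28, 28-day gaps.
Each is the final Sunday of its month — June 29, 2025 is past the 28th, so '4th Sunday' doesn't fit.
Last Sunday of November 2025: November 30, 2025.
December 2025 ends with Sunday December 28, 2025.
January 2026 ends with Sunday January 25, 2026.

November 30, 2025; December 28, 2025; January 25, 2026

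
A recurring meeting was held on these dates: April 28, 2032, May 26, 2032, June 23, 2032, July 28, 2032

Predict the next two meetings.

All dates are Wednesdays, 28, 28, 35 days apart.
Specifically, the 4th Wednesday of each month.
August 2032 — 4th Wednesday is August 25, 2032.
September 2032 — 4th Wednesday is September 22, 2032.

August 25, 2032; September 22, 2032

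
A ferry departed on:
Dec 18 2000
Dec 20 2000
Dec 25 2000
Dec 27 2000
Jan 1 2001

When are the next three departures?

Jan 3 2001, Jan 8 2001, Jan 10 2001

The gap pattern 2, 5, 2, 5 repeats every 2 events.
These are the Mondays and Wednesdays of each week.
The following Wednesday is Jan 3 2001.
Next Monday: Jan 8 2001.
Next Wednesday: Jan 10 2001.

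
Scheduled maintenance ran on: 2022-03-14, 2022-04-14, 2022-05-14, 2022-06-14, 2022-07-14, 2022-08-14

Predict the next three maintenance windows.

The day-of-month is always 14 (31, 30, 31, 30, 31 days between events).
So this recurs on the 14th of each month.
September 2022: 2022-09-14.
Next: October 2022 → 2022-10-14.
Next: November 2022 → 2022-11-14.

2022-09-14, 2022-10-14, 2022-11-14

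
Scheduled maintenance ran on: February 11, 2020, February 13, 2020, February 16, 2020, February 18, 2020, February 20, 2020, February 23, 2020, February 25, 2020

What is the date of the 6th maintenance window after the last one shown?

The gap pattern 2, 3, 2, 2, 3, 2 repeats every 3 events.
These are the Tuesdays, Thursdays and Sundays of each week.
Next Thursday: February 27, 2020.
Next Sunday: March 1, 2020.
The following Tuesday is March 3, 2020.
Next Thursday: March 5, 2020.
Next Sunday: March 8, 2020.
The following Tuesday is March 10, 2020.

March 10, 2020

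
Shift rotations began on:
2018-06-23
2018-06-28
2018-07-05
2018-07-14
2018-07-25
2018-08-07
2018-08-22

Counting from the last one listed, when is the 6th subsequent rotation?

Gaps: 5, 7, 9, 11, 13, 15 days — each gap is 2 larger than the previous one.
Next gap: 17 days. 2018-08-22 + 17 days = 2018-09-08.
Next gap: 19 days. 2018-09-08 + 19 days = 2018-09-27.
Next gap: 21 days. 2018-09-27 + 21 days = 2018-10-18.
Next gap: 23 days. 2018-10-18 + 23 days = 2018-11-10.
Next gap: 25 days. 2018-11-10 + 25 days = 2018-12-05.
Next gap: 27 days. 2018-12-05 + 27 days = 2019-01-01.

2019-01-01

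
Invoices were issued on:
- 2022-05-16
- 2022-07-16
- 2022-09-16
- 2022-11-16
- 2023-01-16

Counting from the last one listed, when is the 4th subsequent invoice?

2023-09-16

The day-of-month is always 16 (61, 62, 61, 61 days between events).
So this recurs on the 16th of every 2 months.
Next: March 2023 → 2023-03-16.
Next: May 2023 → 2023-05-16.
Next: July 2023 → 2023-07-16.
September 2023: 2023-09-16.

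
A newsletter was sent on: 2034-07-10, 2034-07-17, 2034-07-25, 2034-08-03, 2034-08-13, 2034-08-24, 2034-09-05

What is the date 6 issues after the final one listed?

The spacing grows by 1 each time: 7, 8, 9, 10, 11, 12 days.
Next gap: 13 days. 2034-09-05 + 13 days = 2034-09-18.
Next gap: 14 days. 2034-09-18 + 14 days = 2034-10-02.
Next gap: 15 days. 2034-10-02 + 15 days = 2034-10-17.
Next gap: 16 days. 2034-10-17 + 16 days = 2034-11-02.
Next gap: 17 days. 2034-11-02 + 17 days = 2034-11-19.
Next gap: 18 days. 2034-11-19 + 18 days = 2034-12-07.

2034-12-07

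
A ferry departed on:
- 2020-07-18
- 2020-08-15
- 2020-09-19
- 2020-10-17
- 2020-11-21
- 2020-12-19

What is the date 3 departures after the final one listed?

Gaps: 28, 35, 28, 35, 28 days — a mix of 28 and 35. Every date is a Saturday.
Each is the 3rd Saturday of its month.
January 2021 — 3rd Saturday is 2021-01-16.
February 2021 — 3rd Saturday is 2021-02-20.
March 2021 — 3rd Saturday is 2021-03-20.

2021-03-20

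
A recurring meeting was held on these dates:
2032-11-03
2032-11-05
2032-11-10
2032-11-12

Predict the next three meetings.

Gaps: 2, 5, 2 days — not constant, but cyclic with period 2.
The events fall on every Wednesday and Friday.
The following Wednesday is 2032-11-17.
Next Friday: 2032-11-19.
Next Wednesday: 2032-11-24.

2032-11-17, 2032-11-19, 2032-11-24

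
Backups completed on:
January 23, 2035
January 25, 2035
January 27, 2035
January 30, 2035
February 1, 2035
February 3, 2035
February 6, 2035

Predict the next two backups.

February 8, 2035; February 10, 2035

Gaps: 2, 2, 3, 2, 2, 3 days — not constant, but cyclic with period 3.
The events fall on every Tuesday, Thursday and Saturday.
The following Thursday is February 8, 2035.
The following Saturday is February 10, 2035.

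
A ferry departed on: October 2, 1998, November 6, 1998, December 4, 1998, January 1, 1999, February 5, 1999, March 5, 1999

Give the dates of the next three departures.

Gaps: 35, 28, 28, 35, 28 days — a mix of 28 and 35. Every date is a Friday.
Each is the 1st Friday of its month.
April 1999 — 1st Friday is April 2, 1999.
May 1999 — 1st Friday is May 7, 1999.
June 1999 — 1st Friday is June 4, 1999.

April 2, 1999; May 7, 1999; June 4, 1999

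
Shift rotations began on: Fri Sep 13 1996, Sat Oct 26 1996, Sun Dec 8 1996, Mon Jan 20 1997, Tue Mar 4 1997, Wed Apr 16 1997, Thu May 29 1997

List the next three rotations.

Fri Jul 11 1997, Sat Aug 23 1997, Sun Oct 5 1997

Gaps between consecutive events: 43, 43, 43, 43, 43, 43 days — a constant 43-day interval.
Thu May 29 1997 + 43 days = Fri Jul 11 1997.
Fri Jul 11 1997 + 43 days = Sat Aug 23 1997.
Sat Aug 23 1997 + 43 days = Sun Oct 5 1997.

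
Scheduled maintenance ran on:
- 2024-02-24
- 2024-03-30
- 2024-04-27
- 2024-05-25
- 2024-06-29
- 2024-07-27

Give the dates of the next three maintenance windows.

2024-08-31, 2024-09-28, 2024-10-26

Every date is a Saturday; gaps 35, 28, 28, 35, 28 days.
Each is the last Saturday of its month (at least one falls on the 29th or later, ruling out '4th Saturday').
August 2024 ends with Saturday 2024-08-31.
September 2024 ends with Saturday 2024-09-28.
Last Saturday of October 2024: 2024-10-26.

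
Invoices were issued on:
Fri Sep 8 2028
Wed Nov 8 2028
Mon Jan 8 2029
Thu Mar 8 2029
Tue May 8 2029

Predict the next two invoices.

Gaps: 61, 61, 59, 61 days — not constant. Every event is on the 8th of the month.
Pattern: the 8th of every 2 months.
Next: July 2029 → Sun Jul 8 2029.
Next: September 2029 → Sat Sep 8 2029.

Sun Jul 8 2029, Sat Sep 8 2029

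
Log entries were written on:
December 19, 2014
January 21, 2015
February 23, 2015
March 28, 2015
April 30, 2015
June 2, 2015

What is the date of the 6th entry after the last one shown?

December 17, 2015

Every event comes 33 days after the last (33, 33, 33, 33, 33).
June 2, 2015 + 33 days = July 5, 2015.
July 5, 2015 + 33 days = August 7, 2015.
August 7, 2015 + 33 days = September 9, 2015.
September 9, 2015 + 33 days = October 12, 2015.
October 12, 2015 + 33 days = November 14, 2015.
November 14, 2015 + 33 days = December 17, 2015.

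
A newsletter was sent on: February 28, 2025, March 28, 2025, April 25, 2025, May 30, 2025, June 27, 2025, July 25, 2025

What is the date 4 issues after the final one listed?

November 28, 2025

All Fridays; the gaps (28, 28, 35, 28, 28) vary with month length.
This is the last Friday of each month.
Last Friday of August 2025: August 29, 2025.
Last Friday of September 2025: September 26, 2025.
Last Friday of October 2025: October 31, 2025.
Last Friday of November 2025: November 28, 2025.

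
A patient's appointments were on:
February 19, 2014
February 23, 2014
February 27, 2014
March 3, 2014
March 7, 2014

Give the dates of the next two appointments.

Every event comes 4 days after the last (4, 4, 4, 4).
March 7, 2014 + 4 days = March 11, 2014.
March 11, 2014 + 4 days = March 15, 2014.

March 11, 2014; March 15, 2014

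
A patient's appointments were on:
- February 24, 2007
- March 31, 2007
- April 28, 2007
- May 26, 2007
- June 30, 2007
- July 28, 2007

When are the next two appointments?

All Saturdays; the gaps (35, 28, 28, 35, 28) vary with month length.
This is the last Saturday of each month.
August 2007 ends with Saturday August 25, 2007.
Last Saturday of September 2007: September 29, 2007.

August 25, 2007; September 29, 2007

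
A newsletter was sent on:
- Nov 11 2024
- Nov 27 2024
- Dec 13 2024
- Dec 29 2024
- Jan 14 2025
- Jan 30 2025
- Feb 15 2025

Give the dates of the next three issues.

The spacing is 16, 16, 16, 16, 16, 16 days — always 16 days.
Feb 15 2025 + 16 days = Mar 3 2025.
Mar 3 2025 + 16 days = Mar 19 2025.
Mar 19 2025 + 16 days = Apr 4 2025.

Mar 3 2025, Mar 19 2025, Apr 4 2025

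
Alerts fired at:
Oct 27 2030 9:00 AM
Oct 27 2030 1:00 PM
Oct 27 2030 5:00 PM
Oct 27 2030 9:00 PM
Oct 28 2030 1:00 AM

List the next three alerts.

Oct 28 2030 5:00 AM, Oct 28 2030 9:00 AM, Oct 28 2030 1:00 PM

Gaps: 4, 4, 4, 4 hours — each event is 4 hours after the previous one.
Oct 28 2030 1:00 AM + 4 h = Oct 28 2030 5:00 AM.
Oct 28 2030 5:00 AM + 4 h = Oct 28 2030 9:00 AM.
Oct 28 2030 9:00 AM + 4 h = Oct 28 2030 1:00 PM.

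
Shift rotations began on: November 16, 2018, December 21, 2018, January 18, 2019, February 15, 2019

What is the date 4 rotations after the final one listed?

June 21, 2019

These are Fridays at 28- or 35-day spacing (35, 28, 28).
The pattern: 3rd Friday of the month.
March 2019 — 3rd Friday is March 15, 2019.
April 2019 — 3rd Friday is April 19, 2019.
May 2019 — 3rd Friday is May 17, 2019.
June 2019 — 3rd Friday is June 21, 2019.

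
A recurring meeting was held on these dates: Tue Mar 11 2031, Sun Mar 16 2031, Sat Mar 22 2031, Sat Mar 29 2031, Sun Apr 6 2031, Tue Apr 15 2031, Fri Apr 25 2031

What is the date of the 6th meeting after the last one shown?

Tue Jul 15 2031

The spacing grows by 1 each time: 5, 6, 7, 8, 9, 10 days.
Next gap: 11 days. Fri Apr 25 2031 + 11 days = Tue May 6 2031.
Next gap: 12 days. Tue May 6 2031 + 12 days = Sun May 18 2031.
Next gap: 13 days. Sun May 18 2031 + 13 days = Sat May 31 2031.
Next gap: 14 days. Sat May 31 2031 + 14 days = Sat Jun 14 2031.
Next gap: 15 days. Sat Jun 14 2031 + 15 days = Sun Jun 29 2031.
Next gap: 16 days. Sun Jun 29 2031 + 16 days = Tue Jul 15 2031.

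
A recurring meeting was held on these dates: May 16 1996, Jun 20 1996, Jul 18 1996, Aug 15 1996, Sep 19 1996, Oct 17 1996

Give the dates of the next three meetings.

Nov 21 1996, Dec 19 1996, Jan 16 1997

All dates are Thursdays, 35, 28, 28, 35, 28 days apart.
Specifically, the 3rd Thursday of each month.
3rd Thursday of November 1996: Nov 21 1996.
3rd Thursday of December 1996: Dec 19 1996.
3rd Thursday of January 1997: Jan 16 1997.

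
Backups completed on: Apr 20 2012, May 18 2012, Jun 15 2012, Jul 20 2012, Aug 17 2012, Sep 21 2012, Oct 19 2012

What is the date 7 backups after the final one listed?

May 17 2013

These are Fridays at 28- or 35-day spacing (28, 28, 35, 28, 35, 28).
The pattern: 3rd Friday of the month.
November 2012 — 3rd Friday is Nov 16 2012.
3rd Friday of December 2012: Dec 21 2012.
January 2013 — 3rd Friday is Jan 18 2013.
February 2013 — 3rd Friday is Feb 15 2013.
March 2013 — 3rd Friday is Mar 15 2013.
3rd Friday of April 2013: Apr 19 2013.
May 2013 — 3rd Friday is May 17 2013.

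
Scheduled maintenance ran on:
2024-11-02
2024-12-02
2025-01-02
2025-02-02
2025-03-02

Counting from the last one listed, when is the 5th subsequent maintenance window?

2025-08-02

The day-of-month is always 2 (30, 31, 31, 28 days between events).
So this recurs on the 2nd of each month.
Next: April 2025 → 2025-04-02.
Next: May 2025 → 2025-05-02.
Next: June 2025 → 2025-06-02.
Next: July 2025 → 2025-07-02.
August 2025: 2025-08-02.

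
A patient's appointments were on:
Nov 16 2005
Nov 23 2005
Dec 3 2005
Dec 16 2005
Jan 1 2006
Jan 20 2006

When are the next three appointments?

Feb 11 2006, Mar 8 2006, Apr 5 2006

Gaps: 7, 10, 13, 16, 19 days — each gap is 3 larger than the previous one.
Next gap: 22 days. Jan 20 2006 + 22 days = Feb 11 2006.
Next gap: 25 days. Feb 11 2006 + 25 days = Mar 8 2006.
Next gap: 28 days. Mar 8 2006 + 28 days = Apr 5 2006.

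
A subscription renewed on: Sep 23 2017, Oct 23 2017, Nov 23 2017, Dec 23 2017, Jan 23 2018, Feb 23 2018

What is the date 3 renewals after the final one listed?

Each date is the 23rd; the gaps (30, 31, 30, 31, 31) track the month lengths.
The rule is the 23rd of each month.
Next: March 2018 → Mar 23 2018.
April 2018: Apr 23 2018.
Next: May 2018 → May 23 2018.

May 23 2018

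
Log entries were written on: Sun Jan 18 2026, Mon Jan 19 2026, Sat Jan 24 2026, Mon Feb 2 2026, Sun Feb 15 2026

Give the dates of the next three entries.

Wed Mar 4 2026, Wed Mar 25 2026, Sun Apr 19 2026

The spacing grows by 4 each time: 1, 5, 9, 13 days.
Next gap: 17 days. Sun Feb 15 2026 + 17 days = Wed Mar 4 2026.
Next gap: 21 days. Wed Mar 4 2026 + 21 days = Wed Mar 25 2026.
Next gap: 25 days. Wed Mar 25 2026 + 25 days = Sun Apr 19 2026.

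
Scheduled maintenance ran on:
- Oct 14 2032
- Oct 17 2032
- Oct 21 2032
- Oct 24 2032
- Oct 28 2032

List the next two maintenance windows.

Oct 31 2032, Nov 4 2032

The gap pattern 3, 4, 3, 4 repeats every 2 events.
These are the Thursdays and Sundays of each week.
Next Sunday: Oct 31 2032.
Next Thursday: Nov 4 2032.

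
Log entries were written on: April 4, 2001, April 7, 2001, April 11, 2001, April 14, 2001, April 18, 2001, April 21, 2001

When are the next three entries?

April 25, 2001; April 28, 2001; May 2, 2001

Every event lands on a Wednesday or Saturday (gaps cycle 3, 4, 3, 4, 3).
So the schedule is: every Wednesday and Saturday.
The following Wednesday is April 25, 2001.
Next Saturday: April 28, 2001.
The following Wednesday is May 2, 2001.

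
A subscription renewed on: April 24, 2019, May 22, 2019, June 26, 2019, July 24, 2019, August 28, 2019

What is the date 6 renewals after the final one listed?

February 26, 2020

Gaps: 28, 35, 28, 35 days — a mix of 28 and 35. Every date is a Wednesday.
Each is the 4th Wednesday of its month.
4th Wednesday of September 2019: September 25, 2019.
4th Wednesday of October 2019: October 23, 2019.
November 2019 — 4th Wednesday is November 27, 2019.
December 2019 — 4th Wednesday is December 25, 2019.
4th Wednesday of January 2020: January 22, 2020.
4th Wednesday of February 2020: February 26, 2020.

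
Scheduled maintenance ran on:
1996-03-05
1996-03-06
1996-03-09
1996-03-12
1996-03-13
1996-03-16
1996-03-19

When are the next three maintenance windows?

1996-03-20, 1996-03-23, 1996-03-26

Gaps: 1, 3, 3, 1, 3, 3 days — not constant, but cyclic with period 3.
The events fall on every Tuesday, Wednesday and Saturday.
The following Wednesday is 1996-03-20.
The following Saturday is 1996-03-23.
The following Tuesday is 1996-03-26.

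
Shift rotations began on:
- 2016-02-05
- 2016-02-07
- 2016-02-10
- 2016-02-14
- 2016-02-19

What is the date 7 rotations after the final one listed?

Intervals are 2, 3, 4, 5 days — an arithmetic progression with common difference 1.
Next gap: 6 days. 2016-02-19 + 6 days = 2016-02-25.
Next gap: 7 days. 2016-02-25 + 7 days = 2016-03-03.
Next gap: 8 days. 2016-03-03 + 8 days = 2016-03-11.
Next gap: 9 days. 2016-03-11 + 9 days = 2016-03-20.
Next gap: 10 days. 2016-03-20 + 10 days = 2016-03-30.
Next gap: 11 days. 2016-03-30 + 11 days = 2016-04-10.
Next gap: 12 days. 2016-04-10 + 12 days = 2016-04-22.

2016-04-22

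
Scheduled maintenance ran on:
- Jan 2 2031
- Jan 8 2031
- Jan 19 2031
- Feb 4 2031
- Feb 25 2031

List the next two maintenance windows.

The spacing grows by 5 each time: 6, 11, 16, 21 days.
Next gap: 26 days. Feb 25 2031 + 26 days = Mar 23 2031.
Next gap: 31 days. Mar 23 2031 + 31 days = Apr 23 2031.

Mar 23 2031, Apr 23 2031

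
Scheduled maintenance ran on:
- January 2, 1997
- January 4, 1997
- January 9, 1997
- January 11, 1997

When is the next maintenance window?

Gaps: 2, 5, 2 days — not constant, but cyclic with period 2.
The events fall on every Thursday and Saturday.
Next Thursday: January 16, 1997.

January 16, 1997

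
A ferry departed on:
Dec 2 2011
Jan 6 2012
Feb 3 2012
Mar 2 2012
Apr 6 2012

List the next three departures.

May 4 2012, Jun 1 2012, Jul 6 2012

These are Fridays at 28- or 35-day spacing (35, 28, 28, 35).
The pattern: 1st Friday of the month.
May 2012 — 1st Friday is May 4 2012.
1st Friday of June 2012: Jun 1 2012.
July 2012 — 1st Friday is Jul 6 2012.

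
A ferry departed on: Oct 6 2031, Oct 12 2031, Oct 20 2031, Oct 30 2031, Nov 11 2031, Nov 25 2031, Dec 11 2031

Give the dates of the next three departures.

The spacing grows by 2 each time: 6, 8, 10, 12, 14, 16 days.
Next gap: 18 days. Dec 11 2031 + 18 days = Dec 29 2031.
Next gap: 20 days. Dec 29 2031 + 20 days = Jan 18 2032.
Next gap: 22 days. Jan 18 2032 + 22 days = Feb 9 2032.

Dec 29 2031, Jan 18 2032, Feb 9 2032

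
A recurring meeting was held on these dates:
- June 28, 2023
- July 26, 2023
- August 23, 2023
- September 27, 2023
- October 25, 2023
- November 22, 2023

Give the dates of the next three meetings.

December 27, 2023; January 24, 2024; February 28, 2024

These are Wednesdays at 28- or 35-day spacing (28, 28, 35, 28, 28).
The pattern: 4th Wednesday of the month.
4th Wednesday of December 2023: December 27, 2023.
January 2024 — 4th Wednesday is January 24, 2024.
4th Wednesday of February 2024: February 28, 2024.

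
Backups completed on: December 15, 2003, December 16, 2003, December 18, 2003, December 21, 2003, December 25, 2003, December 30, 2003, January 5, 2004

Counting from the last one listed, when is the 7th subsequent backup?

The spacing grows by 1 each time: 1, 2, 3, 4, 5, 6 days.
Next gap: 7 days. January 5, 2004 + 7 days = January 12, 2004.
Next gap: 8 days. January 12, 2004 + 8 days = January 20, 2004.
Next gap: 9 days. January 20, 2004 + 9 days = January 29, 2004.
Next gap: 10 days. January 29, 2004 + 10 days = February 8, 2004.
Next gap: 11 days. February 8, 2004 + 11 days = February 19, 2004.
Next gap: 12 days. February 19, 2004 + 12 days = March 2, 2004.
Next gap: 13 days. March 2, 2004 + 13 days = March 15, 2004.

March 15, 2004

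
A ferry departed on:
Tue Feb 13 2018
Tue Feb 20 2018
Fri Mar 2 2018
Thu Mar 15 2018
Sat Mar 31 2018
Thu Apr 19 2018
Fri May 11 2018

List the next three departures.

Tue Jun 5 2018, Tue Jul 3 2018, Fri Aug 3 2018

Intervals are 7, 10, 13, 16, 19, 22 days — an arithmetic progression with common difference 3.
Next gap: 25 days. Fri May 11 2018 + 25 days = Tue Jun 5 2018.
Next gap: 28 days. Tue Jun 5 2018 + 28 days = Tue Jul 3 2018.
Next gap: 31 days. Tue Jul 3 2018 + 31 days = Fri Aug 3 2018.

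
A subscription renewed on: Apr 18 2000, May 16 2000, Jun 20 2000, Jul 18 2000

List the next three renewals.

All dates are Tuesdays, 28, 35, 28 days apart.
Specifically, the 3rd Tuesday of each month.
August 2000 — 3rd Tuesday is Aug 15 2000.
3rd Tuesday of September 2000: Sep 19 2000.
3rd Tuesday of October 2000: Oct 17 2000.

Aug 15 2000, Sep 19 2000, Oct 17 2000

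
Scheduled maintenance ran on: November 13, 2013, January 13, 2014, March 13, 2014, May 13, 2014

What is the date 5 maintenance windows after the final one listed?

Gaps: 61, 59, 61 days — not constant. Every event is on the 13th of the month.
Pattern: the 13th of every 2 months.
July 2014: July 13, 2014.
Next: September 2014 → September 13, 2014.
Next: November 2014 → November 13, 2014.
Next: January 2015 → January 13, 2015.
Next: March 2015 → March 13, 2015.

March 13, 2015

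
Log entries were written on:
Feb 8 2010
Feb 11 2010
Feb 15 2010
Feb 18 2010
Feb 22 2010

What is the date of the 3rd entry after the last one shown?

Mar 4 2010

Gaps: 3, 4, 3, 4 days — not constant, but cyclic with period 2.
The events fall on every Monday and Thursday.
The following Thursday is Feb 25 2010.
The following Monday is Mar 1 2010.
The following Thursday is Mar 4 2010.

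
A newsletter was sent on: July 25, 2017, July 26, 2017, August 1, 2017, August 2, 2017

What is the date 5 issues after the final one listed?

The gap pattern 1, 6, 1 repeats every 2 events.
These are the Tuesdays and Wednesdays of each week.
The following Tuesday is August 8, 2017.
The following Wednesday is August 9, 2017.
The following Tuesday is August 15, 2017.
Next Wednesday: August 16, 2017.
The following Tuesday is August 22, 2017.

August 22, 2017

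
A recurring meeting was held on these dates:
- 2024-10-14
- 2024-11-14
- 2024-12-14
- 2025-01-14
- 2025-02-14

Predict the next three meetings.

2025-03-14, 2025-04-14, 2025-05-14

The day-of-month is always 14 (31, 30, 31, 31 days between events).
So this recurs on the 14th of each month.
March 2025: 2025-03-14.
Next: April 2025 → 2025-04-14.
May 2025: 2025-05-14.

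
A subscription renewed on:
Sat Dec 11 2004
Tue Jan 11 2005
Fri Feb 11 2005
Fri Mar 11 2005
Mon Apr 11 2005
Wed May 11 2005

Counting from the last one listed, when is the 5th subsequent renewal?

Tue Oct 11 2005

Gaps: 31, 31, 28, 31, 30 days — not constant. Every event is on the 11th of the month.
Pattern: the 11th of each month.
Next: June 2005 → Sat Jun 11 2005.
July 2005: Mon Jul 11 2005.
Next: August 2005 → Thu Aug 11 2005.
September 2005: Sun Sep 11 2005.
October 2005: Tue Oct 11 2005.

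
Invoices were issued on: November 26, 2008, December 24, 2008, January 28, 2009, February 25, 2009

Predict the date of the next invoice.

March 25, 2009

All dates are Wednesdays, 28, 35, 28 days apart.
Specifically, the 4th Wednesday of each month.
4th Wednesday of March 2009: March 25, 2009.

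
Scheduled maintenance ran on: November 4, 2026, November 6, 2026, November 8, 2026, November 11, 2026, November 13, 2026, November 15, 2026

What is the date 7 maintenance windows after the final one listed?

December 2, 2026

The gap pattern 2, 2, 3, 2, 2 repeats every 3 events.
These are the Wednesdays, Fridays and Sundays of each week.
Next Wednesday: November 18, 2026.
Next Friday: November 20, 2026.
Next Sunday: November 22, 2026.
Next Wednesday: November 25, 2026.
The following Friday is November 27, 2026.
The following Sunday is November 29, 2026.
Next Wednesday: December 2, 2026.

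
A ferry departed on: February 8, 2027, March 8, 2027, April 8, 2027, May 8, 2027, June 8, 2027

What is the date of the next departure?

Gaps: 28, 31, 30, 31 days — not constant. Every event is on the 8th of the month.
Pattern: the 8th of each month.
July 2027: July 8, 2027.

July 8, 2027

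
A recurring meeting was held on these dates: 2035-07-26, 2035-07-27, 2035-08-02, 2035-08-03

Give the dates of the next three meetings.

The gap pattern 1, 6, 1 repeats every 2 events.
These are the Thursdays and Fridays of each week.
Next Thursday: 2035-08-09.
The following Friday is 2035-08-10.
The following Thursday is 2035-08-16.

2035-08-09, 2035-08-10, 2035-08-16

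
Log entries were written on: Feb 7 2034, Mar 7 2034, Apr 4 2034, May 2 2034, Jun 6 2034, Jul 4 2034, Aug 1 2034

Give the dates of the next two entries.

Sep 5 2034, Oct 3 2034

These are Tuesdays at 28- or 35-day spacing (28, 28, 28, 35, 28, 28).
The pattern: 1st Tuesday of the month.
September 2034 — 1st Tuesday is Sep 5 2034.
1st Tuesday of October 2034: Oct 3 2034.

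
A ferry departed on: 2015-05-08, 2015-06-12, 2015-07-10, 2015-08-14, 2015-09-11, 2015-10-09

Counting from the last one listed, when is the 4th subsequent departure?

2016-02-12

All dates are Fridays, 35, 28, 35, 28, 28 days apart.
Specifically, the 2nd Friday of each month.
November 2015 — 2nd Friday is 2015-11-13.
2nd Friday of December 2015: 2015-12-11.
January 2016 — 2nd Friday is 2016-01-08.
February 2016 — 2nd Friday is 2016-02-12.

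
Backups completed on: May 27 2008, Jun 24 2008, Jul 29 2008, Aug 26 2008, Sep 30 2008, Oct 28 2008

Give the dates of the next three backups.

Nov 25 2008, Dec 30 2008, Jan 27 2009

All Tuesdays; the gaps (28, 35, 28, 35, 28) vary with month length.
This is the last Tuesday of each month.
Last Tuesday of November 2008: Nov 25 2008.
December 2008 ends with Tuesday Dec 30 2008.
Last Tuesday of January 2009: Jan 27 2009.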